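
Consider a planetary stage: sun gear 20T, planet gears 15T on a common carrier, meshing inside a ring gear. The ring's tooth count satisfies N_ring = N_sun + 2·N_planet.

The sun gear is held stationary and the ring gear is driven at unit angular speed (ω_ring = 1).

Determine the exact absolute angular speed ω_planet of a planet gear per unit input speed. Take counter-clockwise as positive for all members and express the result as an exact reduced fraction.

5/3

N_ring = 20 + 2·15 = 50
20(ω_s−ω_c) = −50(ω_r−ω_c),  ω_s=0, ω_r=1
20(0−ω_c) = −50(1−ω_c)  ⇒  70ω_c = 50  ⇒  ω_c = 5/7
sun–planet: 20·(0−5/7) = −15·(ω_p−ω_c)  ⇒  ω_p−ω_c = −(20/15)·(-5/7) = 20/21
ω_p = 5/7 + 20/21 = 5/3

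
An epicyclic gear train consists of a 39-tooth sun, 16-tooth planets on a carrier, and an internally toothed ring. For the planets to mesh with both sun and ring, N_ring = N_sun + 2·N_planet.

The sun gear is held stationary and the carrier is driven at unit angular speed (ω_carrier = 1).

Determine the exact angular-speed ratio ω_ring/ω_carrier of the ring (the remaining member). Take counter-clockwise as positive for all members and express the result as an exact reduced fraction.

N_ring = 39 + 2·16 = 71
39(ω_s−ω_c) = −71(ω_r−ω_c),  ω_s=0, ω_c=1
ω_r = 1 − (39/71)(0−1) = 110/71
ω_r/ω_c = 110/71

110/71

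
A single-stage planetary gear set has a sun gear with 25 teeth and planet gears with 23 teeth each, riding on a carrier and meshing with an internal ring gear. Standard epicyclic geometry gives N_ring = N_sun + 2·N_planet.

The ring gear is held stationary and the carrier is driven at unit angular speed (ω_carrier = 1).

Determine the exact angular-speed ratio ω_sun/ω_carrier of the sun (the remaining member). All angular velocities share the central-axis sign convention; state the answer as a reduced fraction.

N_ring = 25 + 2·23 = 71
25(ω_s−ω_c) = −71(ω_r−ω_c),  ω_r=0, ω_c=1
ω_s = 1 − (71/25)(0−1) = 96/25
ω_s/ω_c = 96/25

96/25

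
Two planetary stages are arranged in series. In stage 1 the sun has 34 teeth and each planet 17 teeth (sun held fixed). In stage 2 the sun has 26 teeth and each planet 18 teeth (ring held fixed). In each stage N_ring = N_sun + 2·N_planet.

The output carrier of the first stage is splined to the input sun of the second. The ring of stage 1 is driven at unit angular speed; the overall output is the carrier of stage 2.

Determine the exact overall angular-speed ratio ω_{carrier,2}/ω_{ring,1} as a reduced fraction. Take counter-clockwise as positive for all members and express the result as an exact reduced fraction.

13/66

Stage 1: N_ring = 34 + 2·17 = 68
Stage 1: 34(ω_s−ω_c) = −68(ω_r−ω_c),  ω_s=0, ω_r=1
Stage 1: 34(0−ω_c) = −68(1−ω_c)  ⇒  102ω_c = 68  ⇒  ω_c = 2/3
  ⇒ ω_c¹/ω_r¹ = 2/3
Stage 2: N_ring = 26 + 2·18 = 62
Stage 2: 26(ω_s−ω_c) = −62(ω_r−ω_c),  ω_r=0, ω_s=1
Stage 2: 26(1−ω_c) = −62(0−ω_c)  ⇒  88ω_c = 26  ⇒  ω_c = 13/44
  ⇒ ω_c²/ω_s² = 13/44
Coupling ω_s² = ω_c¹ ⇒ overall = 2/3 × 13/44 = 13/66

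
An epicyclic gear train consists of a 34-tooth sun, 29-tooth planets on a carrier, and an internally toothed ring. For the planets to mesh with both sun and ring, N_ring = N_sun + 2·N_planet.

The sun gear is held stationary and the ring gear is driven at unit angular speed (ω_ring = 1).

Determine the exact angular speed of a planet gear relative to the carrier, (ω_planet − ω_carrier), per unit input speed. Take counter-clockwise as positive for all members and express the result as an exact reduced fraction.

1564/1827

N_ring = 34 + 2·29 = 92
34(ω_s−ω_c) = −92(ω_r−ω_c),  ω_s=0, ω_r=1
34(0−ω_c) = −92(1−ω_c)  ⇒  126ω_c = 92  ⇒  ω_c = 46/63
sun–planet: 34·(0−46/63) = −29·(ω_p−ω_c)  ⇒  ω_p−ω_c = −(34/29)·(-46/63) = 1564/1827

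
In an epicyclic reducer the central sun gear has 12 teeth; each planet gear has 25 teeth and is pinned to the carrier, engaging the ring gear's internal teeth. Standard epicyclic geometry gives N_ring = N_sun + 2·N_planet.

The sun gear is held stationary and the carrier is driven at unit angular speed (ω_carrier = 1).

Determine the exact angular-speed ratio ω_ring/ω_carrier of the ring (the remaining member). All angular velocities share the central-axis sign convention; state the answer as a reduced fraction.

37/31

N_ring = 12 + 2·25 = 62
12(ω_s−ω_c) = −62(ω_r−ω_c),  ω_s=0, ω_c=1
ω_r = 1 − (12/62)(0−1) = 37/31
ω_r/ω_c = 37/31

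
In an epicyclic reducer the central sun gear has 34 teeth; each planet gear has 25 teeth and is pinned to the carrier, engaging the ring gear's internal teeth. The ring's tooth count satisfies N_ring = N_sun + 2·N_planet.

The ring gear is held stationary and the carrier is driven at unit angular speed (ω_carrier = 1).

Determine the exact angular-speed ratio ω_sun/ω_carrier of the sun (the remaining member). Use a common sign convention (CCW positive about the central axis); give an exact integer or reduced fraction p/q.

N_ring = 34 + 2·25 = 84
34(ω_s−ω_c) = −84(ω_r−ω_c),  ω_r=0, ω_c=1
ω_s = 1 − (84/34)(0−1) = 59/17
ω_s/ω_c = 59/17

59/17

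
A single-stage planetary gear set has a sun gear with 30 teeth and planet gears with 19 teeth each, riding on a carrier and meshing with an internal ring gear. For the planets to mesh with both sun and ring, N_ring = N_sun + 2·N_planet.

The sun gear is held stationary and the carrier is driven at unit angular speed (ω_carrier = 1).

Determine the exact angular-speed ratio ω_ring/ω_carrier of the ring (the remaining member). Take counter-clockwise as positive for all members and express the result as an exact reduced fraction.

N_ring = 30 + 2·19 = 68
30(ω_s−ω_c) = −68(ω_r−ω_c),  ω_s=0, ω_c=1
ω_r = 1 − (30/68)(0−1) = 49/34
ω_r/ω_c = 49/34

49/34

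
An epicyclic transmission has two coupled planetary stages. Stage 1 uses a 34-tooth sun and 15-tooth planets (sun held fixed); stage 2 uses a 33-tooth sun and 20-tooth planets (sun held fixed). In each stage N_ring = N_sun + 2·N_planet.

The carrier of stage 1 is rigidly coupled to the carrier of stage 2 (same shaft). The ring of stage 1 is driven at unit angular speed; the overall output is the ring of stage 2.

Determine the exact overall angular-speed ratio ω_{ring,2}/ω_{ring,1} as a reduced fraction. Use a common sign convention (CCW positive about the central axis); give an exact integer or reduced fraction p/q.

Stage 1: N_ring = 34 + 2·15 = 64
Stage 1: 34(ω_s−ω_c) = −64(ω_r−ω_c),  ω_s=0, ω_r=1
Stage 1: 34(0−ω_c) = −64(1−ω_c)  ⇒  98ω_c = 64  ⇒  ω_c = 32/49
  ⇒ ω_c¹/ω_r¹ = 32/49
Stage 2: N_ring = 33 + 2·20 = 73
Stage 2: 33(ω_s−ω_c) = −73(ω_r−ω_c),  ω_s=0, ω_c=1
Stage 2: ω_r = 1 − (33/73)(0−1) = 106/73
  ⇒ ω_r²/ω_c² = 106/73
Coupling ω_c² = ω_c¹ ⇒ overall = 32/49 × 106/73 = 3392/3577

3392/3577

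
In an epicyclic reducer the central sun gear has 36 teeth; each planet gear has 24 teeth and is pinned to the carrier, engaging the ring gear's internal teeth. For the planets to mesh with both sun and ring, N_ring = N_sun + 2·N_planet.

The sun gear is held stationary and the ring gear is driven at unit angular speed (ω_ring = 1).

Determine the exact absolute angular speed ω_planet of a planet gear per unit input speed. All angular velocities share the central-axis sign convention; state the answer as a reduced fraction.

7/4

N_ring = 36 + 2·24 = 84
36(ω_s−ω_c) = −84(ω_r−ω_c),  ω_s=0, ω_r=1
36(0−ω_c) = −84(1−ω_c)  ⇒  120ω_c = 84  ⇒  ω_c = 7/10
sun–planet: 36·(0−7/10) = −24·(ω_p−ω_c)  ⇒  ω_p−ω_c = −(36/24)·(-7/10) = 21/20
ω_p = 7/10 + 21/20 = 7/4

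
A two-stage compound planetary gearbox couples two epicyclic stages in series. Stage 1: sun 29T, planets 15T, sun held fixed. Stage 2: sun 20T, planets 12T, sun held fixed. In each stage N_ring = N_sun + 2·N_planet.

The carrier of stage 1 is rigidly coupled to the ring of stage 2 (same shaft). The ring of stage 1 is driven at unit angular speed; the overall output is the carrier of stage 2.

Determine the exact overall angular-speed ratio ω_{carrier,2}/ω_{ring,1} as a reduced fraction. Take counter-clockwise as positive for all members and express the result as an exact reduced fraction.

Stage 1: N_ring = 29 + 2·15 = 59
Stage 1: 29(ω_s−ω_c) = −59(ω_r−ω_c),  ω_s=0, ω_r=1
Stage 1: 29(0−ω_c) = −59(1−ω_c)  ⇒  88ω_c = 59  ⇒  ω_c = 59/88
  ⇒ ω_c¹/ω_r¹ = 59/88
Stage 2: N_ring = 20 + 2·12 = 44
Stage 2: 20(ω_s−ω_c) = −44(ω_r−ω_c),  ω_s=0, ω_r=1
Stage 2: 20(0−ω_c) = −44(1−ω_c)  ⇒  64ω_c = 44  ⇒  ω_c = 11/16
  ⇒ ω_c²/ω_r² = 11/16
Coupling ω_r² = ω_c¹ ⇒ overall = 59/88 × 11/16 = 59/128

59/128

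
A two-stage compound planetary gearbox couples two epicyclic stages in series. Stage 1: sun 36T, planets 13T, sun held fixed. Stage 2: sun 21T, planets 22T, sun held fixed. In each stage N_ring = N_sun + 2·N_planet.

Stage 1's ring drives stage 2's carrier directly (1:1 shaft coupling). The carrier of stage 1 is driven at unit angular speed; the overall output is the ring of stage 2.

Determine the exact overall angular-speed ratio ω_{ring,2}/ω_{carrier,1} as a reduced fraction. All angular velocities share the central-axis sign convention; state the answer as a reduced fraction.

4214/2015

Stage 1: N_ring = 36 + 2·13 = 62
Stage 1: 36(ω_s−ω_c) = −62(ω_r−ω_c),  ω_s=0, ω_c=1
Stage 1: ω_r = 1 − (36/62)(0−1) = 49/31
  ⇒ ω_r¹/ω_c¹ = 49/31
Stage 2: N_ring = 21 + 2·22 = 65
Stage 2: 21(ω_s−ω_c) = −65(ω_r−ω_c),  ω_s=0, ω_c=1
Stage 2: ω_r = 1 − (21/65)(0−1) = 86/65
  ⇒ ω_r²/ω_c² = 86/65
Coupling ω_c² = ω_r¹ ⇒ overall = 49/31 × 86/65 = 4214/2015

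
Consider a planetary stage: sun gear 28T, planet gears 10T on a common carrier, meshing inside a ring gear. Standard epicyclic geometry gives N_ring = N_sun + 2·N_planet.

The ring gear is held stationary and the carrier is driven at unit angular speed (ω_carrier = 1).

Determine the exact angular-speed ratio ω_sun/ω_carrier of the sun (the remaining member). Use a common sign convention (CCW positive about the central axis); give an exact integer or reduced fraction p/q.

19/7

N_ring = 28 + 2·10 = 48
28(ω_s−ω_c) = −48(ω_r−ω_c),  ω_r=0, ω_c=1
ω_s = 1 − (48/28)(0−1) = 19/7
ω_s/ω_c = 19/7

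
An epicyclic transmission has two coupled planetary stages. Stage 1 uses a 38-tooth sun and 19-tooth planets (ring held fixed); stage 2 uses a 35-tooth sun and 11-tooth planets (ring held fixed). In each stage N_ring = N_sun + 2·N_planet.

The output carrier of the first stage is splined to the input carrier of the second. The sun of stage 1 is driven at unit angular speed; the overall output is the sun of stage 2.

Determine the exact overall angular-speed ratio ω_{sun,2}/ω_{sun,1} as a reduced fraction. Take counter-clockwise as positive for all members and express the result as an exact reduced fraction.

92/105

Stage 1: N_ring = 38 + 2·19 = 76
Stage 1: 38(ω_s−ω_c) = −76(ω_r−ω_c),  ω_r=0, ω_s=1
Stage 1: 38(1−ω_c) = −76(0−ω_c)  ⇒  114ω_c = 38  ⇒  ω_c = 1/3
  ⇒ ω_c¹/ω_s¹ = 1/3
Stage 2: N_ring = 35 + 2·11 = 57
Stage 2: 35(ω_s−ω_c) = −57(ω_r−ω_c),  ω_r=0, ω_c=1
Stage 2: ω_s = 1 − (57/35)(0−1) = 92/35
  ⇒ ω_s²/ω_c² = 92/35
Coupling ω_c² = ω_c¹ ⇒ overall = 1/3 × 92/35 = 92/105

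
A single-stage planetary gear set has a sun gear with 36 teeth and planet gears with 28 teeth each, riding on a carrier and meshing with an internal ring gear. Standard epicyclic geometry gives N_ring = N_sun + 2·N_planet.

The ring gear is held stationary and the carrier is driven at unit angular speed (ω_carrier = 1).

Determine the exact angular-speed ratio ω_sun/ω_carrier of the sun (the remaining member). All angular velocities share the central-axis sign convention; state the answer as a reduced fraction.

32/9

N_ring = 36 + 2·28 = 92
36(ω_s−ω_c) = −92(ω_r−ω_c),  ω_r=0, ω_c=1
ω_s = 1 − (92/36)(0−1) = 32/9
ω_s/ω_c = 32/9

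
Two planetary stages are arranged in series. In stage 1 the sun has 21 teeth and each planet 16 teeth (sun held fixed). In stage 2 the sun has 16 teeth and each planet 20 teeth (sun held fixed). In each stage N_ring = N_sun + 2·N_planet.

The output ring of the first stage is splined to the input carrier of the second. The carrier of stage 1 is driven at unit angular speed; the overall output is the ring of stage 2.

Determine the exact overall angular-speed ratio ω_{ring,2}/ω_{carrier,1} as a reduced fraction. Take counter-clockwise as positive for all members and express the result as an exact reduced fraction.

666/371

Stage 1: N_ring = 21 + 2·16 = 53
Stage 1: 21(ω_s−ω_c) = −53(ω_r−ω_c),  ω_s=0, ω_c=1
Stage 1: ω_r = 1 − (21/53)(0−1) = 74/53
  ⇒ ω_r¹/ω_c¹ = 74/53
Stage 2: N_ring = 16 + 2·20 = 56
Stage 2: 16(ω_s−ω_c) = −56(ω_r−ω_c),  ω_s=0, ω_c=1
Stage 2: ω_r = 1 − (16/56)(0−1) = 9/7
  ⇒ ω_r²/ω_c² = 9/7
Coupling ω_c² = ω_r¹ ⇒ overall = 74/53 × 9/7 = 666/371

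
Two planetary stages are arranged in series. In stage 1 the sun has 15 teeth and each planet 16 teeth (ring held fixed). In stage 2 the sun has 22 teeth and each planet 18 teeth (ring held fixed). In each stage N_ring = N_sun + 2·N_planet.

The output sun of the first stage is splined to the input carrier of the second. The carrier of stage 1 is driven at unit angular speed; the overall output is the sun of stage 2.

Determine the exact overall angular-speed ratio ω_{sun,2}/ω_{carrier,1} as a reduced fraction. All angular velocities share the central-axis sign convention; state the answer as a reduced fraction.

496/33

Stage 1: N_ring = 15 + 2·16 = 47
Stage 1: 15(ω_s−ω_c) = −47(ω_r−ω_c),  ω_r=0, ω_c=1
Stage 1: ω_s = 1 − (47/15)(0−1) = 62/15
  ⇒ ω_s¹/ω_c¹ = 62/15
Stage 2: N_ring = 22 + 2·18 = 58
Stage 2: 22(ω_s−ω_c) = −58(ω_r−ω_c),  ω_r=0, ω_c=1
Stage 2: ω_s = 1 − (58/22)(0−1) = 40/11
  ⇒ ω_s²/ω_c² = 40/11
Coupling ω_c² = ω_s¹ ⇒ overall = 62/15 × 40/11 = 496/33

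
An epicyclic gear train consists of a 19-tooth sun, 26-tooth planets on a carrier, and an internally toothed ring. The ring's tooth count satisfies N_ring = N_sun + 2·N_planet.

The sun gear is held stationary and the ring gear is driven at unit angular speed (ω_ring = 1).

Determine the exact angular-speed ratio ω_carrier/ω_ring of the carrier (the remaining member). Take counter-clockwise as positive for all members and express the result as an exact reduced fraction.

71/90

N_ring = 19 + 2·26 = 71
19(ω_s−ω_c) = −71(ω_r−ω_c),  ω_s=0, ω_r=1
19(0−ω_c) = −71(1−ω_c)  ⇒  90ω_c = 71  ⇒  ω_c = 71/90
ω_c/ω_r = 71/90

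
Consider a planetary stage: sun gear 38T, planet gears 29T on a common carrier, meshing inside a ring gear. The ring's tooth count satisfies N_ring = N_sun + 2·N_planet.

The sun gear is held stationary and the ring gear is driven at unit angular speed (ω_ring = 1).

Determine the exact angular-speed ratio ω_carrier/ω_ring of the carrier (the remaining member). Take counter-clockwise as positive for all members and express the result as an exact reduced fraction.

N_ring = 38 + 2·29 = 96
38(ω_s−ω_c) = −96(ω_r−ω_c),  ω_s=0, ω_r=1
38(0−ω_c) = −96(1−ω_c)  ⇒  134ω_c = 96  ⇒  ω_c = 48/67
ω_c/ω_r = 48/67

48/67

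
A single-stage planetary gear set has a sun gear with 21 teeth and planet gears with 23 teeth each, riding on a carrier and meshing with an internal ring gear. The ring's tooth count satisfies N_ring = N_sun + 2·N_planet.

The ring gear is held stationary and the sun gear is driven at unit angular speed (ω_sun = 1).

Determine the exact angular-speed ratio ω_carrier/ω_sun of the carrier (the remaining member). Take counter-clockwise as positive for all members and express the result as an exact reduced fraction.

21/88

N_ring = 21 + 2·23 = 67
21(ω_s−ω_c) = −67(ω_r−ω_c),  ω_r=0, ω_s=1
21(1−ω_c) = −67(0−ω_c)  ⇒  88ω_c = 21  ⇒  ω_c = 21/88
ω_c/ω_s = 21/88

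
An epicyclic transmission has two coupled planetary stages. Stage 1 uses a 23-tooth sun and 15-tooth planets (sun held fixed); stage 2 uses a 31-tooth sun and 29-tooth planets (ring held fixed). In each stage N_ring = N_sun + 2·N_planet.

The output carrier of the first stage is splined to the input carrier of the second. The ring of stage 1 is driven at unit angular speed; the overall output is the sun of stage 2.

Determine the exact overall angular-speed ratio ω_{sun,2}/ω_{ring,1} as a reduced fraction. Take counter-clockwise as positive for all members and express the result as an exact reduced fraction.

Stage 1: N_ring = 23 + 2·15 = 53
Stage 1: 23(ω_s−ω_c) = −53(ω_r−ω_c),  ω_s=0, ω_r=1
Stage 1: 23(0−ω_c) = −53(1−ω_c)  ⇒  76ω_c = 53  ⇒  ω_c = 53/76
  ⇒ ω_c¹/ω_r¹ = 53/76
Stage 2: N_ring = 31 + 2·29 = 89
Stage 2: 31(ω_s−ω_c) = −89(ω_r−ω_c),  ω_r=0, ω_c=1
Stage 2: ω_s = 1 − (89/31)(0−1) = 120/31
  ⇒ ω_s²/ω_c² = 120/31
Coupling ω_c² = ω_c¹ ⇒ overall = 53/76 × 120/31 = 1590/589

1590/589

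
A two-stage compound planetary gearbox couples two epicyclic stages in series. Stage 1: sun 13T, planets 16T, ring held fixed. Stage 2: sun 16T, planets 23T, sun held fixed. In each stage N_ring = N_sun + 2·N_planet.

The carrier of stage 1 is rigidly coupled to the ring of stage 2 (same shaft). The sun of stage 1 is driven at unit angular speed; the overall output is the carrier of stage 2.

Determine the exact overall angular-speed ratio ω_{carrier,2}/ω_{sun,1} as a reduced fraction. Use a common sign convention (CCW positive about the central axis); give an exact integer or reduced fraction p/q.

Stage 1: N_ring = 13 + 2·16 = 45
Stage 1: 13(ω_s−ω_c) = −45(ω_r−ω_c),  ω_r=0, ω_s=1
Stage 1: 13(1−ω_c) = −45(0−ω_c)  ⇒  58ω_c = 13  ⇒  ω_c = 13/58
  ⇒ ω_c¹/ω_s¹ = 13/58
Stage 2: N_ring = 16 + 2·23 = 62
Stage 2: 16(ω_s−ω_c) = −62(ω_r−ω_c),  ω_s=0, ω_r=1
Stage 2: 16(0−ω_c) = −62(1−ω_c)  ⇒  78ω_c = 62  ⇒  ω_c = 31/39
  ⇒ ω_c²/ω_r² = 31/39
Coupling ω_r² = ω_c¹ ⇒ overall = 13/58 × 31/39 = 31/174

31/174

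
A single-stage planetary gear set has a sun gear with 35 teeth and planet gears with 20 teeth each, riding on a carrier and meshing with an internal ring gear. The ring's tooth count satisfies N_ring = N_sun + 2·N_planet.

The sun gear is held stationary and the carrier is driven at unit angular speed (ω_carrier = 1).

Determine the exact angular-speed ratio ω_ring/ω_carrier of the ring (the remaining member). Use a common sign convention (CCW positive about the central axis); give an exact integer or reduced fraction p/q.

N_ring = 35 + 2·20 = 75
35(ω_s−ω_c) = −75(ω_r−ω_c),  ω_s=0, ω_c=1
ω_r = 1 − (35/75)(0−1) = 22/15
ω_r/ω_c = 22/15

22/15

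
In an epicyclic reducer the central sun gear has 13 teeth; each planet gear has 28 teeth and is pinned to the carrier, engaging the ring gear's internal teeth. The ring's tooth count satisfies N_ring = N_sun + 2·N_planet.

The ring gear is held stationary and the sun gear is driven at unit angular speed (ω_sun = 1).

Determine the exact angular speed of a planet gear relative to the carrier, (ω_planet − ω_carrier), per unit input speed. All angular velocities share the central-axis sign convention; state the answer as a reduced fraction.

-897/2296

N_ring = 13 + 2·28 = 69
13(ω_s−ω_c) = −69(ω_r−ω_c),  ω_r=0, ω_s=1
13(1−ω_c) = −69(0−ω_c)  ⇒  82ω_c = 13  ⇒  ω_c = 13/82
sun–planet: 13·(1−13/82) = −28·(ω_p−ω_c)  ⇒  ω_p−ω_c = −(13/28)·(69/82) = -897/2296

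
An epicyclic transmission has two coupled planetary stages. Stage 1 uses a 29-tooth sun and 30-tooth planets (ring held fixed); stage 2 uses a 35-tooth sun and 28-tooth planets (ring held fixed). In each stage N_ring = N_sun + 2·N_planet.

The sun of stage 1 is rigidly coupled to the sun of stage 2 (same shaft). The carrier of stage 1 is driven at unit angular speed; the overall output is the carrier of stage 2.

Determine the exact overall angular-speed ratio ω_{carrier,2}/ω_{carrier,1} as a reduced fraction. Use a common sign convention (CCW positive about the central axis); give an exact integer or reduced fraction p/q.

295/261

Stage 1: N_ring = 29 + 2·30 = 89
Stage 1: 29(ω_s−ω_c) = −89(ω_r−ω_c),  ω_r=0, ω_c=1
Stage 1: ω_s = 1 − (89/29)(0−1) = 118/29
  ⇒ ω_s¹/ω_c¹ = 118/29
Stage 2: N_ring = 35 + 2·28 = 91
Stage 2: 35(ω_s−ω_c) = −91(ω_r−ω_c),  ω_r=0, ω_s=1
Stage 2: 35(1−ω_c) = −91(0−ω_c)  ⇒  126ω_c = 35  ⇒  ω_c = 5/18
  ⇒ ω_c²/ω_s² = 5/18
Coupling ω_s² = ω_s¹ ⇒ overall = 118/29 × 5/18 = 295/261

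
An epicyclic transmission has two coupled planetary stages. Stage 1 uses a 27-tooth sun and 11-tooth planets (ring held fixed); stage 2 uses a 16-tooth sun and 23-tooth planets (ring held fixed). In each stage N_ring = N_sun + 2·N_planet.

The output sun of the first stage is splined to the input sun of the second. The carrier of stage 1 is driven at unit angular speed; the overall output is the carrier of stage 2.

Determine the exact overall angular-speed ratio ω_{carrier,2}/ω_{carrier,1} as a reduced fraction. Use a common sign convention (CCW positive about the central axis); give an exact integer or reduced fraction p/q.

Stage 1: N_ring = 27 + 2·11 = 49
Stage 1: 27(ω_s−ω_c) = −49(ω_r−ω_c),  ω_r=0, ω_c=1
Stage 1: ω_s = 1 − (49/27)(0−1) = 76/27
  ⇒ ω_s¹/ω_c¹ = 76/27
Stage 2: N_ring = 16 + 2·23 = 62
Stage 2: 16(ω_s−ω_c) = −62(ω_r−ω_c),  ω_r=0, ω_s=1
Stage 2: 16(1−ω_c) = −62(0−ω_c)  ⇒  78ω_c = 16  ⇒  ω_c = 8/39
  ⇒ ω_c²/ω_s² = 8/39
Coupling ω_s² = ω_s¹ ⇒ overall = 76/27 × 8/39 = 608/1053

608/1053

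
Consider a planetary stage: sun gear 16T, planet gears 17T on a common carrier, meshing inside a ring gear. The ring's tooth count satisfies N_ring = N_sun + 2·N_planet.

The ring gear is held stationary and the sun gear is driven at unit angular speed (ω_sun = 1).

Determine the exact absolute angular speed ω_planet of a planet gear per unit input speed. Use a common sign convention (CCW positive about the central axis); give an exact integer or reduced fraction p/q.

-8/17

N_ring = 16 + 2·17 = 50
16(ω_s−ω_c) = −50(ω_r−ω_c),  ω_r=0, ω_s=1
16(1−ω_c) = −50(0−ω_c)  ⇒  66ω_c = 16  ⇒  ω_c = 8/33
sun–planet: 16·(1−8/33) = −17·(ω_p−ω_c)  ⇒  ω_p−ω_c = −(16/17)·(25/33) = -400/561
ω_p = 8/33 − 400/561 = -8/17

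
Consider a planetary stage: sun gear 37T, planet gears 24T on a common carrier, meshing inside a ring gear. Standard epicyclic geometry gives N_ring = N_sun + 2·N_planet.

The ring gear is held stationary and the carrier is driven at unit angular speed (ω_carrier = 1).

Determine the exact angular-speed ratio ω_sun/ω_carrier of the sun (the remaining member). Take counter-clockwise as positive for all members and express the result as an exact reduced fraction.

N_ring = 37 + 2·24 = 85
37(ω_s−ω_c) = −85(ω_r−ω_c),  ω_r=0, ω_c=1
ω_s = 1 − (85/37)(0−1) = 122/37
ω_s/ω_c = 122/37

122/37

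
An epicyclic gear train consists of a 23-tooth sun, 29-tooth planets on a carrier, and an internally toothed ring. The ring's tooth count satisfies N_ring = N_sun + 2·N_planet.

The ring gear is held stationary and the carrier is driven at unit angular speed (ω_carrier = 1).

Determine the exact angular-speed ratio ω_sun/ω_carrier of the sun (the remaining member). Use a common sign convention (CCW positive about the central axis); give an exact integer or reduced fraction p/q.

104/23

N_ring = 23 + 2·29 = 81
23(ω_s−ω_c) = −81(ω_r−ω_c),  ω_r=0, ω_c=1
ω_s = 1 − (81/23)(0−1) = 104/23
ω_s/ω_c = 104/23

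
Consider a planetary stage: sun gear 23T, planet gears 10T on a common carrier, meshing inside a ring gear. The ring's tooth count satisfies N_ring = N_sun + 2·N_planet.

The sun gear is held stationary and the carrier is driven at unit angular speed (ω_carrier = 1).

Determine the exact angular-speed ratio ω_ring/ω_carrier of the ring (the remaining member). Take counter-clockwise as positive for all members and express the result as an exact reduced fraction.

66/43

N_ring = 23 + 2·10 = 43
23(ω_s−ω_c) = −43(ω_r−ω_c),  ω_s=0, ω_c=1
ω_r = 1 − (23/43)(0−1) = 66/43
ω_r/ω_c = 66/43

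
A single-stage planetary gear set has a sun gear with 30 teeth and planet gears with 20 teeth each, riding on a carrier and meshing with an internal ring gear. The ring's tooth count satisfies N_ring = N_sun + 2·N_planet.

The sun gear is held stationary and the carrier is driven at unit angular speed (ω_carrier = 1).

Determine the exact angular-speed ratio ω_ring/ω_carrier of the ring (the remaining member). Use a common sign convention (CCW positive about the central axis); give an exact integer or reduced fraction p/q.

N_ring = 30 + 2·20 = 70
30(ω_s−ω_c) = −70(ω_r−ω_c),  ω_s=0, ω_c=1
ω_r = 1 − (30/70)(0−1) = 10/7
ω_r/ω_c = 10/7

10/7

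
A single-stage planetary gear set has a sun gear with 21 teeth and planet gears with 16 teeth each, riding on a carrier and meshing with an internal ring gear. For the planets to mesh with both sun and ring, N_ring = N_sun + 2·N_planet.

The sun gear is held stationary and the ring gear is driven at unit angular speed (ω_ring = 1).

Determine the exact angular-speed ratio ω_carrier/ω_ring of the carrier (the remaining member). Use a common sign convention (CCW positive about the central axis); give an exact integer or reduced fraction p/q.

53/74

N_ring = 21 + 2·16 = 53
21(ω_s−ω_c) = −53(ω_r−ω_c),  ω_s=0, ω_r=1
21(0−ω_c) = −53(1−ω_c)  ⇒  74ω_c = 53  ⇒  ω_c = 53/74
ω_c/ω_r = 53/74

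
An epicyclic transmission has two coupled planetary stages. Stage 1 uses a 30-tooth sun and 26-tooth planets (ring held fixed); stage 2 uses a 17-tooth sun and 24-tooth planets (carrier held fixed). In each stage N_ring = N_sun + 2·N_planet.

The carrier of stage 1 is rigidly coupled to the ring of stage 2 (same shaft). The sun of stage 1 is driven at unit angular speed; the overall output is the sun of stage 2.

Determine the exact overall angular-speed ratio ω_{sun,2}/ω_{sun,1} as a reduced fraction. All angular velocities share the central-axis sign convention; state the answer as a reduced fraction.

-975/952

Stage 1: N_ring = 30 + 2·26 = 82
Stage 1: 30(ω_s−ω_c) = −82(ω_r−ω_c),  ω_r=0, ω_s=1
Stage 1: 30(1−ω_c) = −82(0−ω_c)  ⇒  112ω_c = 30  ⇒  ω_c = 15/56
  ⇒ ω_c¹/ω_s¹ = 15/56
Stage 2: N_ring = 17 + 2·24 = 65
Stage 2: 17(ω_s−ω_c) = −65(ω_r−ω_c),  ω_c=0, ω_r=1
Stage 2: ω_s = 0 − (65/17)(1−0) = -65/17
  ⇒ ω_s²/ω_r² = -65/17
Coupling ω_r² = ω_c¹ ⇒ overall = 15/56 × -65/17 = -975/952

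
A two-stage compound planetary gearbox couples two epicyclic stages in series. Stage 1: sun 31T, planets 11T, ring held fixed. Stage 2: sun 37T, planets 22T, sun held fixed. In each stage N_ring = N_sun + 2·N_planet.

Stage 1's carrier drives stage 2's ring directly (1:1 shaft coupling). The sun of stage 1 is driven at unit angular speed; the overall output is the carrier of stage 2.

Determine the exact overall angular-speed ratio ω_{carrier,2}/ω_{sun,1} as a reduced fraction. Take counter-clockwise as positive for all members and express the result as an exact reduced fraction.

Stage 1: N_ring = 31 + 2·11 = 53
Stage 1: 31(ω_s−ω_c) = −53(ω_r−ω_c),  ω_r=0, ω_s=1
Stage 1: 31(1−ω_c) = −53(0−ω_c)  ⇒  84ω_c = 31  ⇒  ω_c = 31/84
  ⇒ ω_c¹/ω_s¹ = 31/84
Stage 2: N_ring = 37 + 2·22 = 81
Stage 2: 37(ω_s−ω_c) = −81(ω_r−ω_c),  ω_s=0, ω_r=1
Stage 2: 37(0−ω_c) = −81(1−ω_c)  ⇒  118ω_c = 81  ⇒  ω_c = 81/118
  ⇒ ω_c²/ω_r² = 81/118
Coupling ω_r² = ω_c¹ ⇒ overall = 31/84 × 81/118 = 837/3304

837/3304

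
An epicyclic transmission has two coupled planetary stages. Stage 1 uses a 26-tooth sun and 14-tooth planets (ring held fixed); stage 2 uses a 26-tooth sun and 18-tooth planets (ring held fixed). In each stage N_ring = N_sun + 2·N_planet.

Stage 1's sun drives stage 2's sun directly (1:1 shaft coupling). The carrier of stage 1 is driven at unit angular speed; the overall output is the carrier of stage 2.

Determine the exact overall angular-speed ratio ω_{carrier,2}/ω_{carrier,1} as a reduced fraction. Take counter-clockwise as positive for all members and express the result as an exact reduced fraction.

10/11

Stage 1: N_ring = 26 + 2·14 = 54
Stage 1: 26(ω_s−ω_c) = −54(ω_r−ω_c),  ω_r=0, ω_c=1
Stage 1: ω_s = 1 − (54/26)(0−1) = 40/13
  ⇒ ω_s¹/ω_c¹ = 40/13
Stage 2: N_ring = 26 + 2·18 = 62
Stage 2: 26(ω_s−ω_c) = −62(ω_r−ω_c),  ω_r=0, ω_s=1
Stage 2: 26(1−ω_c) = −62(0−ω_c)  ⇒  88ω_c = 26  ⇒  ω_c = 13/44
  ⇒ ω_c²/ω_s² = 13/44
Coupling ω_s² = ω_s¹ ⇒ overall = 40/13 × 13/44 = 10/11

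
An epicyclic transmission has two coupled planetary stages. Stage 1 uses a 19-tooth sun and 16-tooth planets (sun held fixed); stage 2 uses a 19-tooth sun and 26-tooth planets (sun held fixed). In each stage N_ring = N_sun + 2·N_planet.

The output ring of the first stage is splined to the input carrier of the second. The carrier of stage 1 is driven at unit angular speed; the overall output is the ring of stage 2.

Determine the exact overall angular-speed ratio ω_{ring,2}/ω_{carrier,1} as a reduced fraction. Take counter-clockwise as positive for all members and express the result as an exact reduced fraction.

2100/1207

Stage 1: N_ring = 19 + 2·16 = 51
Stage 1: 19(ω_s−ω_c) = −51(ω_r−ω_c),  ω_s=0, ω_c=1
Stage 1: ω_r = 1 − (19/51)(0−1) = 70/51
  ⇒ ω_r¹/ω_c¹ = 70/51
Stage 2: N_ring = 19 + 2·26 = 71
Stage 2: 19(ω_s−ω_c) = −71(ω_r−ω_c),  ω_s=0, ω_c=1
Stage 2: ω_r = 1 − (19/71)(0−1) = 90/71
  ⇒ ω_r²/ω_c² = 90/71
Coupling ω_c² = ω_r¹ ⇒ overall = 70/51 × 90/71 = 2100/1207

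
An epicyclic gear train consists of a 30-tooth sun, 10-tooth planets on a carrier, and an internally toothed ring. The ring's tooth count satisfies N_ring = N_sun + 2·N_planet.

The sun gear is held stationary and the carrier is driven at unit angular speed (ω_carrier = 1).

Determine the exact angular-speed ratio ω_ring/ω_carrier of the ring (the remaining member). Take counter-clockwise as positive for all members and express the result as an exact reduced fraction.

8/5

N_ring = 30 + 2·10 = 50
30(ω_s−ω_c) = −50(ω_r−ω_c),  ω_s=0, ω_c=1
ω_r = 1 − (30/50)(0−1) = 8/5
ω_r/ω_c = 8/5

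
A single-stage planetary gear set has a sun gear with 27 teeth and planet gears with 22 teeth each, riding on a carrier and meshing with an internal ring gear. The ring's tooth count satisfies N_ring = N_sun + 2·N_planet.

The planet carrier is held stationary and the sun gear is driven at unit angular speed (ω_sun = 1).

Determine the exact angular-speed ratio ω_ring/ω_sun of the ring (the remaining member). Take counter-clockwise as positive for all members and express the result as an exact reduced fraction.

N_ring = 27 + 2·22 = 71
27(ω_s−ω_c) = −71(ω_r−ω_c),  ω_c=0, ω_s=1
ω_r = 0 − (27/71)(1−0) = -27/71
ω_r/ω_s = -27/71

-27/71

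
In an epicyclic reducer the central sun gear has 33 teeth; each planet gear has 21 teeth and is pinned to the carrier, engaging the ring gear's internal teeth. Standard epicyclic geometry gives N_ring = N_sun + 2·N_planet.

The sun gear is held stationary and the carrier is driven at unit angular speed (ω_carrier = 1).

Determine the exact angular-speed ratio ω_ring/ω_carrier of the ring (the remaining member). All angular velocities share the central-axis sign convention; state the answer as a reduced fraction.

36/25

N_ring = 33 + 2·21 = 75
33(ω_s−ω_c) = −75(ω_r−ω_c),  ω_s=0, ω_c=1
ω_r = 1 − (33/75)(0−1) = 36/25
ω_r/ω_c = 36/25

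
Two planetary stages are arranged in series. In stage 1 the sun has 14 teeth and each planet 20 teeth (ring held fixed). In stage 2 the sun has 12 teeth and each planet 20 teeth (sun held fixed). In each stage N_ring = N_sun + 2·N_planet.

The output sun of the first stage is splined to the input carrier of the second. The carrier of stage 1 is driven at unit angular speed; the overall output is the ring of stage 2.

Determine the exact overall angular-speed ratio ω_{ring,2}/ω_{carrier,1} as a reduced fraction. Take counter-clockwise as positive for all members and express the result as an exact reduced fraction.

544/91

Stage 1: N_ring = 14 + 2·20 = 54
Stage 1: 14(ω_s−ω_c) = −54(ω_r−ω_c),  ω_r=0, ω_c=1
Stage 1: ω_s = 1 − (54/14)(0−1) = 34/7
  ⇒ ω_s¹/ω_c¹ = 34/7
Stage 2: N_ring = 12 + 2·20 = 52
Stage 2: 12(ω_s−ω_c) = −52(ω_r−ω_c),  ω_s=0, ω_c=1
Stage 2: ω_r = 1 − (12/52)(0−1) = 16/13
  ⇒ ω_r²/ω_c² = 16/13
Coupling ω_c² = ω_s¹ ⇒ overall = 34/7 × 16/13 = 544/91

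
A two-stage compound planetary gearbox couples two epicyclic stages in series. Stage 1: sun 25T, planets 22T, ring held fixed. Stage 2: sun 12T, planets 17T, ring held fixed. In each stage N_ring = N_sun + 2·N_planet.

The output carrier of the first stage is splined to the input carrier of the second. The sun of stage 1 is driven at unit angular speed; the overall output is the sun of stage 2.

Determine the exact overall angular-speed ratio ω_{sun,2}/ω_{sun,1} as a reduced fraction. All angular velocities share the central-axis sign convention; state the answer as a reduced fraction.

Stage 1: N_ring = 25 + 2·22 = 69
Stage 1: 25(ω_s−ω_c) = −69(ω_r−ω_c),  ω_r=0, ω_s=1
Stage 1: 25(1−ω_c) = −69(0−ω_c)  ⇒  94ω_c = 25  ⇒  ω_c = 25/94
  ⇒ ω_c¹/ω_s¹ = 25/94
Stage 2: N_ring = 12 + 2·17 = 46
Stage 2: 12(ω_s−ω_c) = −46(ω_r−ω_c),  ω_r=0, ω_c=1
Stage 2: ω_s = 1 − (46/12)(0−1) = 29/6
  ⇒ ω_s²/ω_c² = 29/6
Coupling ω_c² = ω_c¹ ⇒ overall = 25/94 × 29/6 = 725/564

725/564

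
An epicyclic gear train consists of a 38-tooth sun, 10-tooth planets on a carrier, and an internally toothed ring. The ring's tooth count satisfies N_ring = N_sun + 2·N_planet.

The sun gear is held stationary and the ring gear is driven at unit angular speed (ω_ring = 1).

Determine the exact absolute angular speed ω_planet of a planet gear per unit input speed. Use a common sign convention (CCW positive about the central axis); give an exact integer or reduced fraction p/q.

N_ring = 38 + 2·10 = 58
38(ω_s−ω_c) = −58(ω_r−ω_c),  ω_s=0, ω_r=1
38(0−ω_c) = −58(1−ω_c)  ⇒  96ω_c = 58  ⇒  ω_c = 29/48
sun–planet: 38·(0−29/48) = −10·(ω_p−ω_c)  ⇒  ω_p−ω_c = −(38/10)·(-29/48) = 551/240
ω_p = 29/48 + 551/240 = 29/10

29/10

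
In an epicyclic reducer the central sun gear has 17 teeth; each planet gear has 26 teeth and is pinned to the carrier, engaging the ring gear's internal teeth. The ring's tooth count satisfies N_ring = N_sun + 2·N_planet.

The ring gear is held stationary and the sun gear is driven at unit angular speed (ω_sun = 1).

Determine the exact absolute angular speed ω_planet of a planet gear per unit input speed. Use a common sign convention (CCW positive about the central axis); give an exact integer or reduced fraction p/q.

N_ring = 17 + 2·26 = 69
17(ω_s−ω_c) = −69(ω_r−ω_c),  ω_r=0, ω_s=1
17(1−ω_c) = −69(0−ω_c)  ⇒  86ω_c = 17  ⇒  ω_c = 17/86
sun–planet: 17·(1−17/86) = −26·(ω_p−ω_c)  ⇒  ω_p−ω_c = −(17/26)·(69/86) = -1173/2236
ω_p = 17/86 − 1173/2236 = -17/52

-17/52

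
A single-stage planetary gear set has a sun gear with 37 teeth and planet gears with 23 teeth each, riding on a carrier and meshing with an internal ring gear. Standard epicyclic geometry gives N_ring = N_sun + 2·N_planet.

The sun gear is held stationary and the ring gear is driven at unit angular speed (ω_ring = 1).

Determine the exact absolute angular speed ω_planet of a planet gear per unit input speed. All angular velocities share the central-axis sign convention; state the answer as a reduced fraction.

83/46

N_ring = 37 + 2·23 = 83
37(ω_s−ω_c) = −83(ω_r−ω_c),  ω_s=0, ω_r=1
37(0−ω_c) = −83(1−ω_c)  ⇒  120ω_c = 83  ⇒  ω_c = 83/120
sun–planet: 37·(0−83/120) = −23·(ω_p−ω_c)  ⇒  ω_p−ω_c = −(37/23)·(-83/120) = 3071/2760
ω_p = 83/120 + 3071/2760 = 83/46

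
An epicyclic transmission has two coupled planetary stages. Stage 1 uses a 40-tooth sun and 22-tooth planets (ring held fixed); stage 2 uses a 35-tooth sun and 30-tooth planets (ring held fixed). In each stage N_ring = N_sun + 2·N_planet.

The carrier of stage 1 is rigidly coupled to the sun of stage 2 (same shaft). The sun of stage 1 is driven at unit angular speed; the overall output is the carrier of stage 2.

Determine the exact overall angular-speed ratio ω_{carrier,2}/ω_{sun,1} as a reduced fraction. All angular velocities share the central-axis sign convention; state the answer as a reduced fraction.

35/403

Stage 1: N_ring = 40 + 2·22 = 84
Stage 1: 40(ω_s−ω_c) = −84(ω_r−ω_c),  ω_r=0, ω_s=1
Stage 1: 40(1−ω_c) = −84(0−ω_c)  ⇒  124ω_c = 40  ⇒  ω_c = 10/31
  ⇒ ω_c¹/ω_s¹ = 10/31
Stage 2: N_ring = 35 + 2·30 = 95
Stage 2: 35(ω_s−ω_c) = −95(ω_r−ω_c),  ω_r=0, ω_s=1
Stage 2: 35(1−ω_c) = −95(0−ω_c)  ⇒  130ω_c = 35  ⇒  ω_c = 7/26
  ⇒ ω_c²/ω_s² = 7/26
Coupling ω_s² = ω_c¹ ⇒ overall = 10/31 × 7/26 = 35/403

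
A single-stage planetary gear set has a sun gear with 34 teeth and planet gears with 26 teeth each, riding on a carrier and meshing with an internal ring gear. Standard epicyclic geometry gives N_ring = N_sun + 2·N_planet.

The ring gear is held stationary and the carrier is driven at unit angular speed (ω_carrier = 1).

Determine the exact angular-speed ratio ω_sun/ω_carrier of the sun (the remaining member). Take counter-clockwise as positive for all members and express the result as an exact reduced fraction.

60/17

N_ring = 34 + 2·26 = 86
34(ω_s−ω_c) = −86(ω_r−ω_c),  ω_r=0, ω_c=1
ω_s = 1 − (86/34)(0−1) = 60/17
ω_s/ω_c = 60/17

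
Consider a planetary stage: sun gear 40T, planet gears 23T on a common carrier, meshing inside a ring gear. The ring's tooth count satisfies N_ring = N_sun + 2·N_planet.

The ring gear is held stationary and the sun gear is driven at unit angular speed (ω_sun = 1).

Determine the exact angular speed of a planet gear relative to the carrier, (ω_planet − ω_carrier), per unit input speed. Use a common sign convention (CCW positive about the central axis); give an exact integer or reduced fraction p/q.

N_ring = 40 + 2·23 = 86
40(ω_s−ω_c) = −86(ω_r−ω_c),  ω_r=0, ω_s=1
40(1−ω_c) = −86(0−ω_c)  ⇒  126ω_c = 40  ⇒  ω_c = 20/63
sun–planet: 40·(1−20/63) = −23·(ω_p−ω_c)  ⇒  ω_p−ω_c = −(40/23)·(43/63) = -1720/1449

-1720/1449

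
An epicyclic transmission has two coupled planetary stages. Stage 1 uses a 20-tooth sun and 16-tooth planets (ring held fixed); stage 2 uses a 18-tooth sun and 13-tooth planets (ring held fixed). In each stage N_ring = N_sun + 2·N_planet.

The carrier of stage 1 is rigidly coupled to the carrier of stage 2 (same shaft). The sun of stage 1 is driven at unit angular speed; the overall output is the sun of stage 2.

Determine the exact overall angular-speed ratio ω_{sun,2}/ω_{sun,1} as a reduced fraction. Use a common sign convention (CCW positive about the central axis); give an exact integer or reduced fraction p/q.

Stage 1: N_ring = 20 + 2·16 = 52
Stage 1: 20(ω_s−ω_c) = −52(ω_r−ω_c),  ω_r=0, ω_s=1
Stage 1: 20(1−ω_c) = −52(0−ω_c)  ⇒  72ω_c = 20  ⇒  ω_c = 5/18
  ⇒ ω_c¹/ω_s¹ = 5/18
Stage 2: N_ring = 18 + 2·13 = 44
Stage 2: 18(ω_s−ω_c) = −44(ω_r−ω_c),  ω_r=0, ω_c=1
Stage 2: ω_s = 1 − (44/18)(0−1) = 31/9
  ⇒ ω_s²/ω_c² = 31/9
Coupling ω_c² = ω_c¹ ⇒ overall = 5/18 × 31/9 = 155/162

155/162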